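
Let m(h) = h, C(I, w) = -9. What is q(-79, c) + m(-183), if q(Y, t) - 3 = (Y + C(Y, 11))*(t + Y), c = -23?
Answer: 8796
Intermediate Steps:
q(Y, t) = 3 + (-9 + Y)*(Y + t) (q(Y, t) = 3 + (Y - 9)*(t + Y) = 3 + (-9 + Y)*(Y + t))
q(-79, c) + m(-183) = (3 + (-79)**2 - 9*(-79) - 9*(-23) - 79*(-23)) - 183 = (3 + 6241 + 711 + 207 + 1817) - 183 = 8979 - 183 = 8796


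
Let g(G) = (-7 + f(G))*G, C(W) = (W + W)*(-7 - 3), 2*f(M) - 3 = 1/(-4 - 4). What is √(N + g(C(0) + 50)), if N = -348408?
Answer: I*√5578978/4 ≈ 590.5*I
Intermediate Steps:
f(M) = 23/16 (f(M) = 3/2 + 1/(2*(-4 - 4)) = 3/2 + (½)/(-8) = 3/2 + (½)*(-⅛) = 3/2 - 1/16 = 23/16)
C(W) = -20*W (C(W) = (2*W)*(-10) = -20*W)
g(G) = -89*G/16 (g(G) = (-7 + 23/16)*G = -89*G/16)
√(N + g(C(0) + 50)) = √(-348408 - 89*(-20*0 + 50)/16) = √(-348408 - 89*(0 + 50)/16) = √(-348408 - 89/16*50) = √(-348408 - 2225/8) = √(-2789489/8) = I*√5578978/4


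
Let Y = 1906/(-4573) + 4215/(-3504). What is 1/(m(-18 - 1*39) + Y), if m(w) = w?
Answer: -5341264/313103321 ≈ -0.017059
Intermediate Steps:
Y = -8651273/5341264 (Y = 1906*(-1/4573) + 4215*(-1/3504) = -1906/4573 - 1405/1168 = -8651273/5341264 ≈ -1.6197)
1/(m(-18 - 1*39) + Y) = 1/((-18 - 1*39) - 8651273/5341264) = 1/((-18 - 39) - 8651273/5341264) = 1/(-57 - 8651273/5341264) = 1/(-313103321/5341264) = -5341264/313103321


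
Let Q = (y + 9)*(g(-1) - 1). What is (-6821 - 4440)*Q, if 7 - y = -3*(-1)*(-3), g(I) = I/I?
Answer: 0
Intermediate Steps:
g(I) = 1
y = 16 (y = 7 - (-3*(-1))*(-3) = 7 - 3*(-3) = 7 - 1*(-9) = 7 + 9 = 16)
Q = 0 (Q = (16 + 9)*(1 - 1) = 25*0 = 0)
(-6821 - 4440)*Q = (-6821 - 4440)*0 = -11261*0 = 0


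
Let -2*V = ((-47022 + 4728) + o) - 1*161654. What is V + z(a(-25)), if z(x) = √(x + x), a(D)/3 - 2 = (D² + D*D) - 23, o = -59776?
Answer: 131862 + √7374 ≈ 1.3195e+5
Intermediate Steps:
a(D) = -63 + 6*D² (a(D) = 6 + 3*((D² + D*D) - 23) = 6 + 3*((D² + D²) - 23) = 6 + 3*(2*D² - 23) = 6 + 3*(-23 + 2*D²) = 6 + (-69 + 6*D²) = -63 + 6*D²)
z(x) = √2*√x (z(x) = √(2*x) = √2*√x)
V = 131862 (V = -(((-47022 + 4728) - 59776) - 1*161654)/2 = -((-42294 - 59776) - 161654)/2 = -(-102070 - 161654)/2 = -½*(-263724) = 131862)
V + z(a(-25)) = 131862 + √2*√(-63 + 6*(-25)²) = 131862 + √2*√(-63 + 6*625) = 131862 + √2*√(-63 + 3750) = 131862 + √2*√3687 = 131862 + √7374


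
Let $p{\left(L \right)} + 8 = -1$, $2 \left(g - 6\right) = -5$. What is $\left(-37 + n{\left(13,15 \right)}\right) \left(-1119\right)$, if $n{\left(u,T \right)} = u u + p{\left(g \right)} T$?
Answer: $3357$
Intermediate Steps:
$g = \frac{7}{2}$ ($g = 6 + \frac{1}{2} \left(-5\right) = 6 - \frac{5}{2} = \frac{7}{2} \approx 3.5$)
$p{\left(L \right)} = -9$ ($p{\left(L \right)} = -8 - 1 = -9$)
$n{\left(u,T \right)} = u^{2} - 9 T$ ($n{\left(u,T \right)} = u u - 9 T = u^{2} - 9 T$)
$\left(-37 + n{\left(13,15 \right)}\right) \left(-1119\right) = \left(-37 + \left(13^{2} - 135\right)\right) \left(-1119\right) = \left(-37 + \left(169 - 135\right)\right) \left(-1119\right) = \left(-37 + 34\right) \left(-1119\right) = \left(-3\right) \left(-1119\right) = 3357$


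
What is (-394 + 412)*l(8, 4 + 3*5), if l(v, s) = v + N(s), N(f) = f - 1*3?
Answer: 432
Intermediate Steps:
N(f) = -3 + f (N(f) = f - 3 = -3 + f)
l(v, s) = -3 + s + v (l(v, s) = v + (-3 + s) = -3 + s + v)
(-394 + 412)*l(8, 4 + 3*5) = (-394 + 412)*(-3 + (4 + 3*5) + 8) = 18*(-3 + (4 + 15) + 8) = 18*(-3 + 19 + 8) = 18*24 = 432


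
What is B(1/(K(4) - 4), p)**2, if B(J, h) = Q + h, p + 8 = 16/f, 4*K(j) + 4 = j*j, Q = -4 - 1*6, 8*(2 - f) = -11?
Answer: 128164/729 ≈ 175.81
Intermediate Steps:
f = 27/8 (f = 2 - 1/8*(-11) = 2 + 11/8 = 27/8 ≈ 3.3750)
Q = -10 (Q = -4 - 6 = -10)
K(j) = -1 + j**2/4 (K(j) = -1 + (j*j)/4 = -1 + j**2/4)
p = -88/27 (p = -8 + 16/(27/8) = -8 + 16*(8/27) = -8 + 128/27 = -88/27 ≈ -3.2593)
B(J, h) = -10 + h
B(1/(K(4) - 4), p)**2 = (-10 - 88/27)**2 = (-358/27)**2 = 128164/729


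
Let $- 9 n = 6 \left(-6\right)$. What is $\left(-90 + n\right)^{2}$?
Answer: $7396$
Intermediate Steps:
$n = 4$ ($n = - \frac{6 \left(-6\right)}{9} = \left(- \frac{1}{9}\right) \left(-36\right) = 4$)
$\left(-90 + n\right)^{2} = \left(-90 + 4\right)^{2} = \left(-86\right)^{2} = 7396$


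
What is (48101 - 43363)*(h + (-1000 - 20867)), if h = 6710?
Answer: -71813866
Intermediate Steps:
(48101 - 43363)*(h + (-1000 - 20867)) = (48101 - 43363)*(6710 + (-1000 - 20867)) = 4738*(6710 - 21867) = 4738*(-15157) = -71813866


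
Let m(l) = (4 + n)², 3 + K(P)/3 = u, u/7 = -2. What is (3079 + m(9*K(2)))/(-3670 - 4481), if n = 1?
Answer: -3104/8151 ≈ -0.38081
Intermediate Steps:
u = -14 (u = 7*(-2) = -14)
K(P) = -51 (K(P) = -9 + 3*(-14) = -9 - 42 = -51)
m(l) = 25 (m(l) = (4 + 1)² = 5² = 25)
(3079 + m(9*K(2)))/(-3670 - 4481) = (3079 + 25)/(-3670 - 4481) = 3104/(-8151) = 3104*(-1/8151) = -3104/8151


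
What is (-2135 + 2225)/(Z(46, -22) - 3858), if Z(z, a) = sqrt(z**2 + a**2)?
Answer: -86805/3720391 - 225*sqrt(26)/3720391 ≈ -0.023641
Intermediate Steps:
Z(z, a) = sqrt(a**2 + z**2)
(-2135 + 2225)/(Z(46, -22) - 3858) = (-2135 + 2225)/(sqrt((-22)**2 + 46**2) - 3858) = 90/(sqrt(484 + 2116) - 3858) = 90/(sqrt(2600) - 3858) = 90/(10*sqrt(26) - 3858) = 90/(-3858 + 10*sqrt(26))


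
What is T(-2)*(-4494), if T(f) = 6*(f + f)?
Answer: 107856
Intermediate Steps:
T(f) = 12*f (T(f) = 6*(2*f) = 12*f)
T(-2)*(-4494) = (12*(-2))*(-4494) = -24*(-4494) = 107856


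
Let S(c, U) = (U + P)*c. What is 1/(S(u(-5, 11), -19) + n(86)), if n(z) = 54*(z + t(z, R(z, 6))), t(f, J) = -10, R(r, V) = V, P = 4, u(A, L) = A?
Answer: 1/4179 ≈ 0.00023929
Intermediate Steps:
S(c, U) = c*(4 + U) (S(c, U) = (U + 4)*c = (4 + U)*c = c*(4 + U))
n(z) = -540 + 54*z (n(z) = 54*(z - 10) = 54*(-10 + z) = -540 + 54*z)
1/(S(u(-5, 11), -19) + n(86)) = 1/(-5*(4 - 19) + (-540 + 54*86)) = 1/(-5*(-15) + (-540 + 4644)) = 1/(75 + 4104) = 1/4179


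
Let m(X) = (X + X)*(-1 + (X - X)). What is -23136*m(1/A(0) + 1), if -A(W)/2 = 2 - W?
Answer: 34704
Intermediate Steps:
A(W) = -4 + 2*W (A(W) = -2*(2 - W) = -4 + 2*W)
m(X) = -2*X (m(X) = (2*X)*(-1 + 0) = (2*X)*(-1) = -2*X)
-23136*m(1/A(0) + 1) = -(-46272)*(1/(-4 + 2*0) + 1) = -(-46272)*(1/(-4 + 0) + 1) = -(-46272)*(1/(-4) + 1) = -(-46272)*(-¼ + 1) = -(-46272)*3/4 = -23136*(-3/2) = 34704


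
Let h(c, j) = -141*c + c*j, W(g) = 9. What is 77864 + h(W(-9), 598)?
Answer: 81977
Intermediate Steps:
77864 + h(W(-9), 598) = 77864 + 9*(-141 + 598) = 77864 + 9*457 = 77864 + 4113 = 81977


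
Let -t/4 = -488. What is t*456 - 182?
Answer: 889930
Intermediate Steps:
t = 1952 (t = -4*(-488) = 1952)
t*456 - 182 = 1952*456 - 182 = 890112 - 182 = 889930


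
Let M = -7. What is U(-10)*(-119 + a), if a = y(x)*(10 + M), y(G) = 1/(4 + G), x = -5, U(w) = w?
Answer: 1220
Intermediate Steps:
a = -3 (a = (10 - 7)/(4 - 5) = 3/(-1) = -1*3 = -3)
U(-10)*(-119 + a) = -10*(-119 - 3) = -10*(-122) = 1220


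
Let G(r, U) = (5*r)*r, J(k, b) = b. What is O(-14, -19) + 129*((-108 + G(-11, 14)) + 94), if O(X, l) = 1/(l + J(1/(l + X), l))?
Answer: 2897081/38 ≈ 76239.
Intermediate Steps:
O(X, l) = 1/(2*l) (O(X, l) = 1/(l + l) = 1/(2*l))
G(r, U) = 5*r**2
O(-14, -19) + 129*((-108 + G(-11, 14)) + 94) = (1/2)/(-19) + 129*((-108 + 5*(-11)**2) + 94) = (1/2)*(-1/19) + 129*((-108 + 5*121) + 94) = -1/38 + 129*((-108 + 605) + 94) = -1/38 + 129*(497 + 94) = -1/38 + 129*591 = -1/38 + 76239 = 2897081/38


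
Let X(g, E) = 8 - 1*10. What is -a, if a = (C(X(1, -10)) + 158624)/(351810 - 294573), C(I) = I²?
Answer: -52876/19079 ≈ -2.7714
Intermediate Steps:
X(g, E) = -2 (X(g, E) = 8 - 10 = -2)
a = 52876/19079 (a = ((-2)² + 158624)/(351810 - 294573) = (4 + 158624)/57237 = 158628*(1/57237) = 52876/19079 ≈ 2.7714)
-a = -1*52876/19079 = -52876/19079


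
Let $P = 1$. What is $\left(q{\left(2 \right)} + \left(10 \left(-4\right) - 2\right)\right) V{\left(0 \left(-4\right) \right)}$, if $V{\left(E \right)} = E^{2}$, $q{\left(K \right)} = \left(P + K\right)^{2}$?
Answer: $0$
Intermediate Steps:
$q{\left(K \right)} = \left(1 + K\right)^{2}$
$\left(q{\left(2 \right)} + \left(10 \left(-4\right) - 2\right)\right) V{\left(0 \left(-4\right) \right)} = \left(\left(1 + 2\right)^{2} + \left(10 \left(-4\right) - 2\right)\right) \left(0 \left(-4\right)\right)^{2} = \left(3^{2} - 42\right) 0^{2} = \left(9 - 42\right) 0 = \left(-33\right) 0 = 0$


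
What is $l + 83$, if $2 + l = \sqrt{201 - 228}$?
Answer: $81 + 3 i \sqrt{3} \approx 81.0 + 5.1962 i$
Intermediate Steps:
$l = -2 + 3 i \sqrt{3}$ ($l = -2 + \sqrt{201 - 228} = -2 + \sqrt{-27} = -2 + 3 i \sqrt{3} \approx -2.0 + 5.1962 i$)
$l + 83 = \left(-2 + 3 i \sqrt{3}\right) + 83 = 81 + 3 i \sqrt{3}$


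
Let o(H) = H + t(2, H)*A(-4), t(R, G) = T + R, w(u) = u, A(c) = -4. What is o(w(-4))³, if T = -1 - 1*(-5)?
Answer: -21952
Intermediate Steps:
T = 4 (T = -1 + 5 = 4)
t(R, G) = 4 + R
o(H) = -24 + H (o(H) = H + (4 + 2)*(-4) = H + 6*(-4) = H - 24 = -24 + H)
o(w(-4))³ = (-24 - 4)³ = (-28)³ = -21952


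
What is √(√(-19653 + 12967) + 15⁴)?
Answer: √(50625 + I*√6686) ≈ 225.0 + 0.182*I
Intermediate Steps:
√(√(-19653 + 12967) + 15⁴) = √(√(-6686) + 50625) = √(I*√6686 + 50625) = √(50625 + I*√6686)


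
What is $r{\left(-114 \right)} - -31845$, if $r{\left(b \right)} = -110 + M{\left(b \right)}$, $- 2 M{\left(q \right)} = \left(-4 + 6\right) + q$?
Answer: $31791$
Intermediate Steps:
$M{\left(q \right)} = -1 - \frac{q}{2}$ ($M{\left(q \right)} = - \frac{\left(-4 + 6\right) + q}{2} = - \frac{2 + q}{2} = -1 - \frac{q}{2}$)
$r{\left(b \right)} = -111 - \frac{b}{2}$ ($r{\left(b \right)} = -110 - \left(1 + \frac{b}{2}\right) = -111 - \frac{b}{2}$)
$r{\left(-114 \right)} - -31845 = \left(-111 - -57\right) - -31845 = \left(-111 + 57\right) + 31845 = -54 + 31845 = 31791$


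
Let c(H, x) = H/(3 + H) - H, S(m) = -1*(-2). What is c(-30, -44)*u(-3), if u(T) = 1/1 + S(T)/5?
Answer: 392/9 ≈ 43.556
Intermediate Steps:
S(m) = 2
u(T) = 7/5 (u(T) = 1/1 + 2/5 = 1*1 + 2*(⅕) = 1 + ⅖ = 7/5)
c(H, x) = -H + H/(3 + H)
c(-30, -44)*u(-3) = -1*(-30)*(2 - 30)/(3 - 30)*(7/5) = -1*(-30)*(-28)/(-27)*(7/5) = -1*(-30)*(-1/27)*(-28)*(7/5) = (280/9)*(7/5) = 392/9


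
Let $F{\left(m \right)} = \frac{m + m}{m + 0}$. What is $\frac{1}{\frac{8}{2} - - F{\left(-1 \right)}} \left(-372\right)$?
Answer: $-62$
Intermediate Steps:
$F{\left(m \right)} = 2$ ($F{\left(m \right)} = \frac{2 m}{m} = 2$)
$\frac{1}{\frac{8}{2} - - F{\left(-1 \right)}} \left(-372\right) = \frac{1}{\frac{8}{2} + \left(\left(2 + 2\right) - 2\right)} \left(-372\right) = \frac{1}{8 \cdot \frac{1}{2} + \left(4 - 2\right)} \left(-372\right) = \frac{1}{4 + 2} \left(-372\right) = \frac{1}{6} \left(-372\right) = -62$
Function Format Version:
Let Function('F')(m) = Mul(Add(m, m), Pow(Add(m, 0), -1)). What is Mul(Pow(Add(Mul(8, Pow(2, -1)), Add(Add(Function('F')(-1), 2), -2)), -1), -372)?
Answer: -62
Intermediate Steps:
Function('F')(m) = 2 (Function('F')(m) = Mul(Mul(2, m), Pow(m, -1)) = 2)
Mul(Pow(Add(Mul(8, Pow(2, -1)), Add(Add(Function('F')(-1), 2), -2)), -1), -372) = Mul(Pow(Add(Mul(8, Pow(2, -1)), Add(Add(2, 2), -2)), -1), -372) = Mul(Pow(Add(Mul(8, Rational(1, 2)), Add(4, -2)), -1), -372) = Mul(Pow(Add(4, 2), -1), -372) = Mul(Pow(6, -1), -372) = Mul(Rational(1, 6), -372) = -62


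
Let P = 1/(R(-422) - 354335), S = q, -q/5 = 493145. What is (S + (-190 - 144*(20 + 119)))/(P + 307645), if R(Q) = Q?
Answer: -125985917681/15591316752 ≈ -8.0805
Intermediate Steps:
q = -2465725 (q = -5*493145 = -2465725)
S = -2465725
P = -1/354757 (P = 1/(-422 - 354335) = 1/(-354757) = -1/354757 ≈ -2.8188e-6)
(S + (-190 - 144*(20 + 119)))/(P + 307645) = (-2465725 + (-190 - 144*(20 + 119)))/(-1/354757 + 307645) = (-2465725 + (-190 - 144*139))/(109139217264/354757) = (-2465725 + (-190 - 20016))*(354757/109139217264) = (-2465725 - 20206)*(354757/109139217264) = -2485931*354757/109139217264 = -125985917681/15591316752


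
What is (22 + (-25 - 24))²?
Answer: 729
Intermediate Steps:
(22 + (-25 - 24))² = (22 - 49)² = (-27)² = 729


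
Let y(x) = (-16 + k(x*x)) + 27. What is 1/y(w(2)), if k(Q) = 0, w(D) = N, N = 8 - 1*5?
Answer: 1/11 ≈ 0.090909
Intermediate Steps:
N = 3 (N = 8 - 5 = 3)
w(D) = 3
y(x) = 11 (y(x) = (-16 + 0) + 27 = -16 + 27 = 11)
1/y(w(2)) = 1/11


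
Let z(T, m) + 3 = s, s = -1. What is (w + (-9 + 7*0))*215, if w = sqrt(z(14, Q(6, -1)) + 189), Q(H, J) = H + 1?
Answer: -1935 + 215*sqrt(185) ≈ 989.32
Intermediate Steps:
Q(H, J) = 1 + H
z(T, m) = -4 (z(T, m) = -3 - 1 = -4)
w = sqrt(185) (w = sqrt(-4 + 189) = sqrt(185) ≈ 13.601)
(w + (-9 + 7*0))*215 = (sqrt(185) + (-9 + 7*0))*215 = (sqrt(185) + (-9 + 0))*215 = (sqrt(185) - 9)*215 = (-9 + sqrt(185))*215 = -1935 + 215*sqrt(185)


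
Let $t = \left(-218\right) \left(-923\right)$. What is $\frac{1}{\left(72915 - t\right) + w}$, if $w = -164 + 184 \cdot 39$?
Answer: $- \frac{1}{121287} \approx -8.2449 \cdot 10^{-6}$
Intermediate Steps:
$t = 201214$
$w = 7012$ ($w = -164 + 7176 = 7012$)
$\frac{1}{\left(72915 - t\right) + w} = \frac{1}{\left(72915 - 201214\right) + 7012} = \frac{1}{-128299 + 7012} = \frac{1}{-121287} = - \frac{1}{121287}$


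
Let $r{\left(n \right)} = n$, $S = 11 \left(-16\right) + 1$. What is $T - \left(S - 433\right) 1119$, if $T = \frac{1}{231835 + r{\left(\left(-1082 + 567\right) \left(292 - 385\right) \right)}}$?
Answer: $\frac{190314864961}{279730} \approx 6.8035 \cdot 10^{5}$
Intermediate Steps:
$S = -175$ ($S = -176 + 1 = -175$)
$T = \frac{1}{279730}$ ($T = \frac{1}{231835 + \left(-1082 + 567\right) \left(292 - 385\right)} = \frac{1}{231835 - -47895} = \frac{1}{231835 + 47895} = \frac{1}{279730} \approx 3.5749 \cdot 10^{-6}$)
$T - \left(S - 433\right) 1119 = \frac{1}{279730} - \left(-175 - 433\right) 1119 = \frac{1}{279730} - \left(-608\right) 1119 = \frac{1}{279730} - -680352 = \frac{1}{279730} + 680352 = \frac{190314864961}{279730}$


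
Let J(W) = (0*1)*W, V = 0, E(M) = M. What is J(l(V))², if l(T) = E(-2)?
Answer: 0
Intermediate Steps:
l(T) = -2
J(W) = 0 (J(W) = 0*W = 0)
J(l(V))² = 0² = 0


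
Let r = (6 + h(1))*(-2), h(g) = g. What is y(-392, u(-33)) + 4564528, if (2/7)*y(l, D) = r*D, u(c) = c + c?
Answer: 4567762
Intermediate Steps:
u(c) = 2*c
r = -14 (r = (6 + 1)*(-2) = 7*(-2) = -14)
y(l, D) = -49*D (y(l, D) = 7*(-14*D)/2 = -49*D)
y(-392, u(-33)) + 4564528 = -98*(-33) + 4564528 = -49*(-66) + 4564528 = 3234 + 4564528 = 4567762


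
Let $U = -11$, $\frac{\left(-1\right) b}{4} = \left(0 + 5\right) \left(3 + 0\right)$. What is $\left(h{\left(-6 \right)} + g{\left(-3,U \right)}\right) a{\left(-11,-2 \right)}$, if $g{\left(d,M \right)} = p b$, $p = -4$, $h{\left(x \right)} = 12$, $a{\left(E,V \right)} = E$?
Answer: $-2772$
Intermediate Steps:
$b = -60$ ($b = - 4 \left(0 + 5\right) \left(3 + 0\right) = - 4 \cdot 5 \cdot 3 = \left(-4\right) 15 = -60$)
$g{\left(d,M \right)} = 240$ ($g{\left(d,M \right)} = \left(-4\right) \left(-60\right) = 240$)
$\left(h{\left(-6 \right)} + g{\left(-3,U \right)}\right) a{\left(-11,-2 \right)} = \left(12 + 240\right) \left(-11\right) = 252 \left(-11\right) = -2772$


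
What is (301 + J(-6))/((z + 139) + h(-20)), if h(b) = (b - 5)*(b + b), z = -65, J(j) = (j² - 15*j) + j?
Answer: 421/1074 ≈ 0.39199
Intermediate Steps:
J(j) = j² - 14*j
h(b) = 2*b*(-5 + b) (h(b) = (-5 + b)*(2*b) = 2*b*(-5 + b))
(301 + J(-6))/((z + 139) + h(-20)) = (301 - 6*(-14 - 6))/((-65 + 139) + 2*(-20)*(-5 - 20)) = (301 - 6*(-20))/(74 + 2*(-20)*(-25)) = (301 + 120)/(74 + 1000) = 421/1074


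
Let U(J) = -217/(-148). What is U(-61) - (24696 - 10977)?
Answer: -2030195/148 ≈ -13718.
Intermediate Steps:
U(J) = 217/148 (U(J) = -217*(-1/148) = 217/148)
U(-61) - (24696 - 10977) = 217/148 - (24696 - 10977) = 217/148 - 1*13719 = 217/148 - 13719 = -2030195/148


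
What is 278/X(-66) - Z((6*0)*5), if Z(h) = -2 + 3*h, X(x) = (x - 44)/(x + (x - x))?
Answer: 844/5 ≈ 168.80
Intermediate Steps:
X(x) = (-44 + x)/x (X(x) = (-44 + x)/(x + 0) = (-44 + x)/x)
278/X(-66) - Z((6*0)*5) = 278/(((-44 - 66)/(-66))) - (-2 + 3*((6*0)*5)) = 278/((-1/66*(-110))) - (-2 + 3*(0*5)) = 278/(5/3) - (-2 + 3*0) = 278*(3/5) - (-2 + 0) = 834/5 - 1*(-2) = 834/5 + 2 = 844/5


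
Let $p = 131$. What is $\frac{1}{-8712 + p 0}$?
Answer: $- \frac{1}{8712} \approx -0.00011478$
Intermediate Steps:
$\frac{1}{-8712 + p 0} = \frac{1}{-8712 + 131 \cdot 0} = \frac{1}{-8712 + 0} = \frac{1}{-8712} = - \frac{1}{8712}$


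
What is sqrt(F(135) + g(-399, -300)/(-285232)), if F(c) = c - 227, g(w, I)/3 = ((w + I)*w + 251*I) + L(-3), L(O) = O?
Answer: I*sqrt(478693064126)/71308 ≈ 9.7027*I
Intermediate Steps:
g(w, I) = -9 + 753*I + 3*w*(I + w) (g(w, I) = 3*(((w + I)*w + 251*I) - 3) = 3*(((I + w)*w + 251*I) - 3) = 3*((w*(I + w) + 251*I) - 3) = 3*((251*I + w*(I + w)) - 3) = 3*(-3 + 251*I + w*(I + w)) = -9 + 753*I + 3*w*(I + w))
F(c) = -227 + c
sqrt(F(135) + g(-399, -300)/(-285232)) = sqrt((-227 + 135) + (-9 + 3*(-399)**2 + 753*(-300) + 3*(-300)*(-399))/(-285232)) = sqrt(-92 + (-9 + 3*159201 - 225900 + 359100)*(-1/285232)) = sqrt(-92 + (-9 + 477603 - 225900 + 359100)*(-1/285232)) = sqrt(-92 + 610794*(-1/285232)) = sqrt(-92 - 305397/142616) = sqrt(-13426069/142616) = I*sqrt(478693064126)/71308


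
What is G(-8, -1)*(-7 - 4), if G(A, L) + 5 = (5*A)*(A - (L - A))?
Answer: -6545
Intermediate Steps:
G(A, L) = -5 + 5*A*(-L + 2*A) (G(A, L) = -5 + (5*A)*(A - (L - A)) = -5 + (5*A)*(A + (A - L)) = -5 + (5*A)*(-L + 2*A) = -5 + 5*A*(-L + 2*A))
G(-8, -1)*(-7 - 4) = (-5 + 10*(-8)² - 5*(-8)*(-1))*(-7 - 4) = (-5 + 10*64 - 40)*(-11) = (-5 + 640 - 40)*(-11) = 595*(-11) = -6545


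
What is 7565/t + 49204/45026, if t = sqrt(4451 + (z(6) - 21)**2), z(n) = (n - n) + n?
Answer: 24602/22513 + 7565*sqrt(1169)/2338 ≈ 111.72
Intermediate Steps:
z(n) = n (z(n) = 0 + n = n)
t = 2*sqrt(1169) (t = sqrt(4451 + (6 - 21)**2) = sqrt(4451 + (-15)**2) = sqrt(4451 + 225) = sqrt(4676) = 2*sqrt(1169) ≈ 68.381)
7565/t + 49204/45026 = 7565/((2*sqrt(1169))) + 49204/45026 = 7565*(sqrt(1169)/2338) + 49204*(1/45026) = 7565*sqrt(1169)/2338 + 24602/22513 = 24602/22513 + 7565*sqrt(1169)/2338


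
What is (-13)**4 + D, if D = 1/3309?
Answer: 94508350/3309 ≈ 28561.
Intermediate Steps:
D = 1/3309 ≈ 0.00030221
(-13)**4 + D = (-13)**4 + 1/3309 = 28561 + 1/3309 = 94508350/3309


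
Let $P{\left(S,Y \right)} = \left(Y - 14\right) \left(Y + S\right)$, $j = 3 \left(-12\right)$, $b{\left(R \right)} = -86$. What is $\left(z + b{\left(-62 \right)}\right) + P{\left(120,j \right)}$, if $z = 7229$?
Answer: $2943$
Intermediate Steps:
$j = -36$
$P{\left(S,Y \right)} = \left(-14 + Y\right) \left(S + Y\right)$
$\left(z + b{\left(-62 \right)}\right) + P{\left(120,j \right)} = \left(7229 - 86\right) + \left(\left(-36\right)^{2} - 1680 - -504 + 120 \left(-36\right)\right) = 7143 + \left(1296 - 1680 + 504 - 4320\right) = 7143 - 4200 = 2943$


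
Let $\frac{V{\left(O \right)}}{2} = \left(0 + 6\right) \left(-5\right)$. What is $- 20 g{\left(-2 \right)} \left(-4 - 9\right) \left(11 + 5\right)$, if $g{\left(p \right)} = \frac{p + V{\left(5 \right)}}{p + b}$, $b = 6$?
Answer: $-64480$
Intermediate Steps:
$V{\left(O \right)} = -60$ ($V{\left(O \right)} = 2 \left(0 + 6\right) \left(-5\right) = 2 \cdot 6 \left(-5\right) = 2 \left(-30\right) = -60$)
$g{\left(p \right)} = \frac{-60 + p}{6 + p}$ ($g{\left(p \right)} = \frac{p - 60}{p + 6} = \frac{-60 + p}{6 + p}$)
$- 20 g{\left(-2 \right)} \left(-4 - 9\right) \left(11 + 5\right) = - 20 \frac{-60 - 2}{6 - 2} \left(-4 - 9\right) \left(11 + 5\right) = - 20 \cdot \frac{1}{4} \left(-62\right) \left(\left(-13\right) 16\right) = - 20 \cdot \frac{1}{4} \left(-62\right) \left(-208\right) = \left(-20\right) \left(- \frac{31}{2}\right) \left(-208\right) = 310 \left(-208\right) = -64480$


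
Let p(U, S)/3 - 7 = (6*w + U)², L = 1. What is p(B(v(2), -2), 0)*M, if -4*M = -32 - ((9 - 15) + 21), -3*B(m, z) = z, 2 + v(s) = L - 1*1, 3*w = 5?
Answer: 51089/12 ≈ 4257.4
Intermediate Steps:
w = 5/3 (w = (⅓)*5 = 5/3 ≈ 1.6667)
v(s) = -2 (v(s) = -2 + (1 - 1*1) = -2 + (1 - 1) = -2 + 0 = -2)
B(m, z) = -z/3
M = 47/4 (M = -(-32 - ((9 - 15) + 21))/4 = -(-32 - (-6 + 21))/4 = -(-32 - 1*15)/4 = -(-32 - 15)/4 = -¼*(-47) = 47/4 ≈ 11.750)
p(U, S) = 21 + 3*(10 + U)² (p(U, S) = 21 + 3*(6*(5/3) + U)² = 21 + 3*(10 + U)²)
p(B(v(2), -2), 0)*M = (21 + 3*(10 - ⅓*(-2))²)*(47/4) = (21 + 3*(10 + ⅔)²)*(47/4) = (21 + 3*(32/3)²)*(47/4) = (21 + 3*(1024/9))*(47/4) = (21 + 1024/3)*(47/4) = (1087/3)*(47/4) = 51089/12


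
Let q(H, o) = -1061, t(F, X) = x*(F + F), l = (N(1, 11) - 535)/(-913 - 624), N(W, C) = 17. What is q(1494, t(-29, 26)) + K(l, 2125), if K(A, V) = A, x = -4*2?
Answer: -1630239/1537 ≈ -1060.7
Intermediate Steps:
l = 518/1537 (l = (17 - 535)/(-913 - 624) = -518/(-1537) = -518*(-1/1537) = 518/1537 ≈ 0.33702)
x = -8
t(F, X) = -16*F (t(F, X) = -8*(F + F) = -16*F)
q(1494, t(-29, 26)) + K(l, 2125) = -1061 + 518/1537 = -1630239/1537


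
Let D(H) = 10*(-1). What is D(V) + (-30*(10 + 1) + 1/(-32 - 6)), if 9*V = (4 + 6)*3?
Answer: -12921/38 ≈ -340.03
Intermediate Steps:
V = 10/3 (V = ((4 + 6)*3)/9 = (10*3)/9 = (⅑)*30 = 10/3 ≈ 3.3333)
D(H) = -10
D(V) + (-30*(10 + 1) + 1/(-32 - 6)) = -10 + (-30*(10 + 1) + 1/(-32 - 6)) = -10 + (-30*11 + 1/(-38)) = -10 + (-330 - 1/38) = -10 - 12541/38 = -12921/38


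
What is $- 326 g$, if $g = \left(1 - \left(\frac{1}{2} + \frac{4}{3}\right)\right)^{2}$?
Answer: $- \frac{4075}{18} \approx -226.39$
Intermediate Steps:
$g = \frac{25}{36}$ ($g = \left(1 - \frac{11}{6}\right)^{2} = \left(- \frac{5}{6}\right)^{2} = \frac{25}{36} \approx 0.69444$)
$- 326 g = \left(-326\right) \frac{25}{36} = - \frac{4075}{18}$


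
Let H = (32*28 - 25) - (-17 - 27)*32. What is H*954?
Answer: 2174166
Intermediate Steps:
H = 2279 (H = (896 - 25) - (-44)*32 = 871 - 1*(-1408) = 871 + 1408 = 2279)
H*954 = 2279*954 = 2174166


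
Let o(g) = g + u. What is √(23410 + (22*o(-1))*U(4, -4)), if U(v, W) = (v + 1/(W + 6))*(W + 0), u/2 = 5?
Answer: √19846 ≈ 140.88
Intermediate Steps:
u = 10 (u = 2*5 = 10)
U(v, W) = W*(v + 1/(6 + W)) (U(v, W) = (v + 1/(6 + W))*W = W*(v + 1/(6 + W)))
o(g) = 10 + g (o(g) = g + 10 = 10 + g)
√(23410 + (22*o(-1))*U(4, -4)) = √(23410 + (22*(10 - 1))*(-4*(1 + 6*4 - 4*4)/(6 - 4))) = √(23410 + (22*9)*(-4*(1 + 24 - 16)/2)) = √(23410 + 198*(-4*½*9)) = √(23410 + 198*(-18)) = √(23410 - 3564) = √19846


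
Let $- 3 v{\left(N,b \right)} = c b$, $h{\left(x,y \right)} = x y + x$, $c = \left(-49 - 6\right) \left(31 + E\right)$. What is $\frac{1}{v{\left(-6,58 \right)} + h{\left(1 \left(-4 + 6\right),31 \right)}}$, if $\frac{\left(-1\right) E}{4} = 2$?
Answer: $\frac{3}{73562} \approx 4.0782 \cdot 10^{-5}$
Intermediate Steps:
$E = -8$ ($E = \left(-4\right) 2 = -8$)
$c = -1265$ ($c = \left(-49 - 6\right) \left(31 - 8\right) = \left(-55\right) 23 = -1265$)
$h{\left(x,y \right)} = x + x y$
$v{\left(N,b \right)} = \frac{1265 b}{3}$ ($v{\left(N,b \right)} = - \frac{\left(-1265\right) b}{3} = \frac{1265 b}{3}$)
$\frac{1}{v{\left(-6,58 \right)} + h{\left(1 \left(-4 + 6\right),31 \right)}} = \frac{1}{\frac{1265}{3} \cdot 58 + 1 \left(-4 + 6\right) \left(1 + 31\right)} = \frac{1}{\frac{73370}{3} + 1 \cdot 2 \cdot 32} = \frac{1}{\frac{73370}{3} + 2 \cdot 32} = \frac{1}{\frac{73370}{3} + 64} = \frac{1}{\frac{73562}{3}} = \frac{3}{73562}$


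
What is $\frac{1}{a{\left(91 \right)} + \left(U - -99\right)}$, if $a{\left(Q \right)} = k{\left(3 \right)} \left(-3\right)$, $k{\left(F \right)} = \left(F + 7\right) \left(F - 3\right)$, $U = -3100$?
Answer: $- \frac{1}{3001} \approx -0.00033322$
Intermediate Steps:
$k{\left(F \right)} = \left(-3 + F\right) \left(7 + F\right)$ ($k{\left(F \right)} = \left(7 + F\right) \left(-3 + F\right) = \left(-3 + F\right) \left(7 + F\right)$)
$a{\left(Q \right)} = 0$ ($a{\left(Q \right)} = \left(-21 + 3^{2} + 4 \cdot 3\right) \left(-3\right) = \left(-21 + 9 + 12\right) \left(-3\right) = 0 \left(-3\right) = 0$)
$\frac{1}{a{\left(91 \right)} + \left(U - -99\right)} = \frac{1}{0 - 3001} = \frac{1}{-3001} = - \frac{1}{3001}$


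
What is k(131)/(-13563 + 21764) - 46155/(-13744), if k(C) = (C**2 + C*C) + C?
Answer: 852039187/112714544 ≈ 7.5593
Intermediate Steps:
k(C) = C + 2*C**2 (k(C) = (C**2 + C**2) + C = 2*C**2 + C = C + 2*C**2)
k(131)/(-13563 + 21764) - 46155/(-13744) = (131*(1 + 2*131))/(-13563 + 21764) - 46155/(-13744) = (131*(1 + 262))/8201 - 46155*(-1/13744) = (131*263)*(1/8201) + 46155/13744 = 34453*(1/8201) + 46155/13744 = 34453/8201 + 46155/13744 = 852039187/112714544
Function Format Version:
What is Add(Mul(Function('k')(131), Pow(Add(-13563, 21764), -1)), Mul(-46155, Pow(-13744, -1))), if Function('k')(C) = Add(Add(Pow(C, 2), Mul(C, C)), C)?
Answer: Rational(852039187, 112714544) ≈ 7.5593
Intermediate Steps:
Function('k')(C) = Add(C, Mul(2, Pow(C, 2))) (Function('k')(C) = Add(Add(Pow(C, 2), Pow(C, 2)), C) = Add(Mul(2, Pow(C, 2)), C) = Add(C, Mul(2, Pow(C, 2))))
Add(Mul(Function('k')(131), Pow(Add(-13563, 21764), -1)), Mul(-46155, Pow(-13744, -1))) = Add(Mul(Mul(131, Add(1, Mul(2, 131))), Pow(Add(-13563, 21764), -1)), Mul(-46155, Pow(-13744, -1))) = Add(Mul(Mul(131, Add(1, 262)), Pow(8201, -1)), Mul(-46155, Rational(-1, 13744))) = Add(Mul(Mul(131, 263), Rational(1, 8201)), Rational(46155, 13744)) = Add(Mul(34453, Rational(1, 8201)), Rational(46155, 13744)) = Add(Rational(34453, 8201), Rational(46155, 13744)) = Rational(852039187, 112714544)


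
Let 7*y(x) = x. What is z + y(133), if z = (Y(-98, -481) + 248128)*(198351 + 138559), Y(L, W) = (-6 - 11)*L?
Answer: 84158096559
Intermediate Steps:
y(x) = x/7
Y(L, W) = -17*L
z = 84158096540 (z = (-17*(-98) + 248128)*(198351 + 138559) = (1666 + 248128)*336910 = 249794*336910 = 84158096540)
z + y(133) = 84158096540 + (⅐)*133 = 84158096540 + 19 = 84158096559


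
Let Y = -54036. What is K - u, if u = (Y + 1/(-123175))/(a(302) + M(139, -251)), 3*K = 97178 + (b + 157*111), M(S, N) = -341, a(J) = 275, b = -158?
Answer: 27588938059/739050 ≈ 37330.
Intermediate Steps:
K = 38149 (K = (97178 + (-158 + 157*111))/3 = (97178 + (-158 + 17427))/3 = (97178 + 17269)/3 = (⅓)*114447 = 38149)
u = 605080391/739050 (u = (-54036 + 1/(-123175))/(275 - 341) = (-54036 - 1/123175)/(-66) = -6655884301/123175*(-1/66) = 605080391/739050 ≈ 818.73)
K - u = 38149 - 1*605080391/739050 = 38149 - 605080391/739050 = 27588938059/739050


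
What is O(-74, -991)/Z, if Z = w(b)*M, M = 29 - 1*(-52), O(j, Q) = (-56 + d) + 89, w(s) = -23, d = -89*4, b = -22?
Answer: 323/1863 ≈ 0.17338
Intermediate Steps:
d = -356
O(j, Q) = -323 (O(j, Q) = (-56 - 356) + 89 = -412 + 89 = -323)
M = 81 (M = 29 + 52 = 81)
Z = -1863 (Z = -23*81 = -1863)
O(-74, -991)/Z = -323/(-1863) = -323*(-1/1863) = 323/1863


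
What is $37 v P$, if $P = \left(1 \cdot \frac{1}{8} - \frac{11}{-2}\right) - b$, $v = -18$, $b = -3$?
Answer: $- \frac{22977}{4} \approx -5744.3$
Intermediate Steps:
$P = \frac{69}{8}$ ($P = \left(1 \cdot \frac{1}{8} - \frac{11}{-2}\right) - -3 = \left(1 \cdot \frac{1}{8} - - \frac{11}{2}\right) + 3 = \left(\frac{1}{8} + \frac{11}{2}\right) + 3 = \frac{45}{8} + 3 = \frac{69}{8} \approx 8.625$)
$37 v P = 37 \left(-18\right) \frac{69}{8} = \left(-666\right) \frac{69}{8} = - \frac{22977}{4}$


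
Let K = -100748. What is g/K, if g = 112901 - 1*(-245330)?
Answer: -358231/100748 ≈ -3.5557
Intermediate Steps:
g = 358231 (g = 112901 + 245330 = 358231)
g/K = 358231/(-100748) = 358231*(-1/100748) = -358231/100748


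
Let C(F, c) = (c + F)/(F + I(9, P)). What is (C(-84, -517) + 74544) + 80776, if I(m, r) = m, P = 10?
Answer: 11649601/75 ≈ 1.5533e+5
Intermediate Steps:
C(F, c) = (F + c)/(9 + F) (C(F, c) = (c + F)/(F + 9) = (F + c)/(9 + F))
(C(-84, -517) + 74544) + 80776 = ((-84 - 517)/(9 - 84) + 74544) + 80776 = (-601/(-75) + 74544) + 80776 = (-1/75*(-601) + 74544) + 80776 = (601/75 + 74544) + 80776 = 5591401/75 + 80776 = 11649601/75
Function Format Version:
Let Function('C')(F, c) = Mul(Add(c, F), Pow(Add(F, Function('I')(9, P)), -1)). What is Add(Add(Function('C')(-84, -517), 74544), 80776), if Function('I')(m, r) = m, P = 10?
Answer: Rational(11649601, 75) ≈ 1.5533e+5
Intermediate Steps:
Function('C')(F, c) = Mul(Pow(Add(9, F), -1), Add(F, c)) (Function('C')(F, c) = Mul(Add(c, F), Pow(Add(F, 9), -1)) = Mul(Add(F, c), Pow(Add(9, F), -1)) = Mul(Pow(Add(9, F), -1), Add(F, c)))
Add(Add(Function('C')(-84, -517), 74544), 80776) = Add(Add(Mul(Pow(Add(9, -84), -1), Add(-84, -517)), 74544), 80776) = Add(Add(Mul(Pow(-75, -1), -601), 74544), 80776) = Add(Add(Mul(Rational(-1, 75), -601), 74544), 80776) = Add(Add(Rational(601, 75), 74544), 80776) = Add(Rational(5591401, 75), 80776) = Rational(11649601, 75)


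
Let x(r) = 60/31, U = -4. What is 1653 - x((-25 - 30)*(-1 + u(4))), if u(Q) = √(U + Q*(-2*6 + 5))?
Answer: 51183/31 ≈ 1651.1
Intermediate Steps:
u(Q) = √(-4 - 7*Q) (u(Q) = √(-4 + Q*(-2*6 + 5)) = √(-4 + Q*(-12 + 5)) = √(-4 + Q*(-7)) = √(-4 - 7*Q))
x(r) = 60/31 (x(r) = 60*(1/31) = 60/31)
1653 - x((-25 - 30)*(-1 + u(4))) = 1653 - 1*60/31 = 1653 - 60/31 = 51183/31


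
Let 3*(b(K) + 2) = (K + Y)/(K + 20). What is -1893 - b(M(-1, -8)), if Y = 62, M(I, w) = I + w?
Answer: -62456/33 ≈ -1892.6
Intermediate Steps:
b(K) = -2 + (62 + K)/(3*(20 + K)) (b(K) = -2 + ((K + 62)/(K + 20))/3 = -2 + ((62 + K)/(20 + K))/3 = -2 + (62 + K)/(3*(20 + K)))
-1893 - b(M(-1, -8)) = -1893 - (-58 - 5*(-1 - 8))/(3*(20 + (-1 - 8))) = -1893 - (-58 - 5*(-9))/(3*(20 - 9)) = -1893 - (-58 + 45)/(3*11) = -1893 - (-13)/(3*11) = -1893 - 1*(-13/33) = -1893 + 13/33 = -62456/33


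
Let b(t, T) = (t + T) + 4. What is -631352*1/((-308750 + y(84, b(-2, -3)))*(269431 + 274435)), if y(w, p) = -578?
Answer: 78919/21029122756 ≈ 3.7528e-6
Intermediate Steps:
b(t, T) = 4 + T + t (b(t, T) = (T + t) + 4 = 4 + T + t)
-631352*1/((-308750 + y(84, b(-2, -3)))*(269431 + 274435)) = -631352*1/((-308750 - 578)*(269431 + 274435)) = -631352/((-309328*543866)) = -631352/(-168232982048) = -631352*(-1/168232982048) = 78919/21029122756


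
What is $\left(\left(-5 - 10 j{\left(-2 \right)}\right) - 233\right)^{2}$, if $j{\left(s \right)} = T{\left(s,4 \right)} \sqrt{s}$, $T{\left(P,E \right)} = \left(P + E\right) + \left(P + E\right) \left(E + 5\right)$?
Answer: $-23356 + 95200 i \sqrt{2} \approx -23356.0 + 1.3463 \cdot 10^{5} i$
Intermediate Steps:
$T{\left(P,E \right)} = E + P + \left(5 + E\right) \left(E + P\right)$ ($T{\left(P,E \right)} = \left(E + P\right) + \left(E + P\right) \left(5 + E\right) = \left(E + P\right) + \left(5 + E\right) \left(E + P\right) = E + P + \left(5 + E\right) \left(E + P\right)$)
$j{\left(s \right)} = \sqrt{s} \left(40 + 10 s\right)$ ($j{\left(s \right)} = \left(4^{2} + 6 \cdot 4 + 6 s + 4 s\right) \sqrt{s} = \left(16 + 24 + 6 s + 4 s\right) \sqrt{s} = \left(40 + 10 s\right) \sqrt{s} = \sqrt{s} \left(40 + 10 s\right)$)
$\left(\left(-5 - 10 j{\left(-2 \right)}\right) - 233\right)^{2} = \left(\left(-5 - 10 \cdot 10 \sqrt{-2} \left(4 - 2\right)\right) - 233\right)^{2} = \left(\left(-5 - 10 \cdot 10 i \sqrt{2} \cdot 2\right) - 233\right)^{2} = \left(\left(-5 - 10 \cdot 20 i \sqrt{2}\right) - 233\right)^{2} = \left(\left(-5 - 200 i \sqrt{2}\right) - 233\right)^{2} = \left(-238 - 200 i \sqrt{2}\right)^{2}$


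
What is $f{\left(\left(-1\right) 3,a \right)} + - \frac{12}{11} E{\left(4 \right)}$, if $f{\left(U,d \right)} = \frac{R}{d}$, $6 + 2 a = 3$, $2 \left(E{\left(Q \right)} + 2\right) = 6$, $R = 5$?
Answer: $- \frac{146}{33} \approx -4.4242$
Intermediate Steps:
$E{\left(Q \right)} = 1$ ($E{\left(Q \right)} = -2 + \frac{1}{2} \cdot 6 = -2 + 3 = 1$)
$a = - \frac{3}{2}$ ($a = -3 + \frac{1}{2} \cdot 3 = -3 + \frac{3}{2} = - \frac{3}{2} \approx -1.5$)
$f{\left(U,d \right)} = \frac{5}{d}$
$f{\left(\left(-1\right) 3,a \right)} + - \frac{12}{11} E{\left(4 \right)} = \frac{5}{- \frac{3}{2}} + - \frac{12}{11} \cdot 1 = 5 \left(- \frac{2}{3}\right) + \left(-12\right) \frac{1}{11} \cdot 1 = - \frac{10}{3} - \frac{12}{11} = - \frac{146}{33}$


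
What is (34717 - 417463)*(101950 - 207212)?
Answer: 40288609452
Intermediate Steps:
(34717 - 417463)*(101950 - 207212) = -382746*(-105262) = 40288609452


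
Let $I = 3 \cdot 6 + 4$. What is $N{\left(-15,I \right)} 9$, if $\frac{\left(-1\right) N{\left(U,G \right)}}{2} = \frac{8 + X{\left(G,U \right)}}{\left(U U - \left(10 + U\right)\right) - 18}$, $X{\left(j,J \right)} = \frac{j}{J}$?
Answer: $- \frac{147}{265} \approx -0.55472$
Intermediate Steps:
$I = 22$ ($I = 18 + 4 = 22$)
$N{\left(U,G \right)} = - \frac{2 \left(8 + \frac{G}{U}\right)}{-28 + U^{2} - U}$ ($N{\left(U,G \right)} = - 2 \frac{8 + \frac{G}{U}}{\left(U U - \left(10 + U\right)\right) - 18} = - 2 \frac{8 + \frac{G}{U}}{\left(U^{2} - \left(10 + U\right)\right) - 18} = - 2 \frac{8 + \frac{G}{U}}{\left(-10 + U^{2} - U\right) - 18} = - 2 \frac{8 + \frac{G}{U}}{-28 + U^{2} - U} = - \frac{2 \left(8 + \frac{G}{U}\right)}{-28 + U^{2} - U}$)
$N{\left(-15,I \right)} 9 = \frac{2 \left(22 + 8 \left(-15\right)\right)}{\left(-15\right) \left(28 - 15 - \left(-15\right)^{2}\right)} 9 = 2 \left(- \frac{1}{15}\right) \frac{1}{28 - 15 - 225} \left(22 - 120\right) 9 = 2 \left(- \frac{1}{15}\right) \frac{1}{28 - 15 - 225} \left(-98\right) 9 = 2 \left(- \frac{1}{15}\right) \frac{1}{-212} \left(-98\right) 9 = 2 \left(- \frac{1}{15}\right) \left(- \frac{1}{212}\right) \left(-98\right) 9 = \left(- \frac{49}{795}\right) 9 = - \frac{147}{265}$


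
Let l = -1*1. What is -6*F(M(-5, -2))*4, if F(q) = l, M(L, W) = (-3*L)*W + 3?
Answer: 24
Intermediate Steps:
M(L, W) = 3 - 3*L*W (M(L, W) = -3*L*W + 3 = 3 - 3*L*W)
l = -1
F(q) = -1
-6*F(M(-5, -2))*4 = -6*(-1)*4 = 6*4 = 24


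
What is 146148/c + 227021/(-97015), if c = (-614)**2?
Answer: -17851865174/9143566735 ≈ -1.9524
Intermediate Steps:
c = 376996
146148/c + 227021/(-97015) = 146148/376996 + 227021/(-97015) = 146148*(1/376996) + 227021*(-1/97015) = 36537/94249 - 227021/97015 = -17851865174/9143566735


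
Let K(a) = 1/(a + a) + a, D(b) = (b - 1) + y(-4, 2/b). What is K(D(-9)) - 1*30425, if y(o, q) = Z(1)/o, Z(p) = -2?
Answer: -1156513/38 ≈ -30435.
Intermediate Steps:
y(o, q) = -2/o
D(b) = -½ + b (D(b) = (b - 1) - 2/(-4) = (-1 + b) - 2*(-¼) = (-1 + b) + ½ = -½ + b)
K(a) = a + 1/(2*a) (K(a) = 1/(2*a) + a = a + 1/(2*a))
K(D(-9)) - 1*30425 = ((-½ - 9) + 1/(2*(-½ - 9))) - 1*30425 = (-19/2 + 1/(2*(-19/2))) - 30425 = (-19/2 + (½)*(-2/19)) - 30425 = (-19/2 - 1/19) - 30425 = -363/38 - 30425 = -1156513/38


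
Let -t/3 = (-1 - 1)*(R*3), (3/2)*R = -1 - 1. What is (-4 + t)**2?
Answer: 784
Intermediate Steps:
R = -4/3 (R = 2*(-1 - 1)/3 = (2/3)*(-2) = -4/3 ≈ -1.3333)
t = -24 (t = -3*(-1 - 1)*(-4/3*3) = -(-6)*(-4) = -3*8 = -24)
(-4 + t)**2 = (-4 - 24)**2 = (-28)**2 = 784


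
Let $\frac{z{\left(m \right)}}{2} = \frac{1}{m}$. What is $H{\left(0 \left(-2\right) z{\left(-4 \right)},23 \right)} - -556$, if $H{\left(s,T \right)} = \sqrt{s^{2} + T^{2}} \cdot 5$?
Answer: $671$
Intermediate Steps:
$z{\left(m \right)} = \frac{2}{m}$
$H{\left(s,T \right)} = 5 \sqrt{T^{2} + s^{2}}$ ($H{\left(s,T \right)} = \sqrt{T^{2} + s^{2}} \cdot 5 = 5 \sqrt{T^{2} + s^{2}}$)
$H{\left(0 \left(-2\right) z{\left(-4 \right)},23 \right)} - -556 = 5 \sqrt{23^{2} + \left(0 \left(-2\right) \frac{2}{-4}\right)^{2}} - -556 = 5 \sqrt{529 + \left(0 \cdot 2 \left(- \frac{1}{4}\right)\right)^{2}} + 556 = 5 \sqrt{529 + \left(0 \left(- \frac{1}{2}\right)\right)^{2}} + 556 = 5 \sqrt{529 + 0^{2}} + 556 = 5 \sqrt{529 + 0} + 556 = 5 \sqrt{529} + 556 = 5 \cdot 23 + 556 = 115 + 556 = 671$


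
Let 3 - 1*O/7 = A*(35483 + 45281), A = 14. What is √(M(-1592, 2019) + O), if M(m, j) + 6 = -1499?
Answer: 2*I*√1979089 ≈ 2813.6*I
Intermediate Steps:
M(m, j) = -1505 (M(m, j) = -6 - 1499 = -1505)
O = -7914851 (O = 21 - 98*(35483 + 45281) = 21 - 98*80764 = 21 - 7*1130696 = 21 - 7914872 = -7914851)
√(M(-1592, 2019) + O) = √(-1505 - 7914851) = √(-7916356) = 2*I*√1979089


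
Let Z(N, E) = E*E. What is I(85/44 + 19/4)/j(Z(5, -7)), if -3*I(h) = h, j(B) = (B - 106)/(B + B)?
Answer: 2401/627 ≈ 3.8293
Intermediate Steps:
Z(N, E) = E²
j(B) = (-106 + B)/(2*B) (j(B) = (-106 + B)/((2*B)) = (-106 + B)*(1/(2*B)) = (-106 + B)/(2*B))
I(h) = -h/3
I(85/44 + 19/4)/j(Z(5, -7)) = (-(85/44 + 19/4)/3)/(((-106 + (-7)²)/(2*((-7)²)))) = (-(85*(1/44) + 19*(¼))/3)/(((½)*(-106 + 49)/49)) = (-(85/44 + 19/4)/3)/(((½)*(1/49)*(-57))) = (-⅓*147/22)/(-57/98) = -49/22*(-98/57) = 2401/627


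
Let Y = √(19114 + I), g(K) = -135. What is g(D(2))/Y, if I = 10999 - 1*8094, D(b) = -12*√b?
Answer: -135*√22019/22019 ≈ -0.90978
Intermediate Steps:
I = 2905 (I = 10999 - 8094 = 2905)
Y = √22019 (Y = √(19114 + 2905) = √22019 ≈ 148.39)
g(D(2))/Y = -135*√22019/22019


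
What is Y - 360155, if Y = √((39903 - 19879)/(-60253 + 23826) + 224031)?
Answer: -360155 + √297271902997951/36427 ≈ -3.5968e+5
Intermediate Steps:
Y = √297271902997951/36427 (Y = √(20024/(-36427) + 224031) = √(20024*(-1/36427) + 224031) = √(-20024/36427 + 224031) = √(8160757213/36427) = √297271902997951/36427 ≈ 473.32)
Y - 360155 = √297271902997951/36427 - 360155 = -360155 + √297271902997951/36427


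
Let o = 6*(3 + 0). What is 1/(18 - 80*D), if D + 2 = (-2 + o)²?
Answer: -1/20302 ≈ -4.9256e-5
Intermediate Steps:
o = 18 (o = 6*3 = 18)
D = 254 (D = -2 + (-2 + 18)² = -2 + 16² = -2 + 256 = 254)
1/(18 - 80*D) = 1/(18 - 80*254) = 1/(18 - 20320) = 1/(-20302) = -1/20302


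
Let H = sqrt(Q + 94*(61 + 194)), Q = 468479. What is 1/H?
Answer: sqrt(492449)/492449 ≈ 0.0014250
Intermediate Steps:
H = sqrt(492449) (H = sqrt(468479 + 94*(61 + 194)) = sqrt(468479 + 94*255) = sqrt(468479 + 23970) = sqrt(492449) ≈ 701.75)
1/H = 1/(sqrt(492449)) = sqrt(492449)/492449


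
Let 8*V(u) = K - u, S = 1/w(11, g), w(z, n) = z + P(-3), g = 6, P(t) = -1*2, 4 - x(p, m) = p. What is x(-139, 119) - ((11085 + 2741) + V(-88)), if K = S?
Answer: -985969/72 ≈ -13694.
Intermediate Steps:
x(p, m) = 4 - p
P(t) = -2
w(z, n) = -2 + z (w(z, n) = z - 2 = -2 + z)
S = ⅑ (S = 1/(-2 + 11) = 1/9 = ⅑ ≈ 0.11111)
K = ⅑ ≈ 0.11111
V(u) = 1/72 - u/8 (V(u) = (⅑ - u)/8 = 1/72 - u/8)
x(-139, 119) - ((11085 + 2741) + V(-88)) = (4 - 1*(-139)) - ((11085 + 2741) + (1/72 - ⅛*(-88))) = (4 + 139) - (13826 + (1/72 + 11)) = 143 - (13826 + 793/72) = 143 - 1*996265/72 = 143 - 996265/72 = -985969/72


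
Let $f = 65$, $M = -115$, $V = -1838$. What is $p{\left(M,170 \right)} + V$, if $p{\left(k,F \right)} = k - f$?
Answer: $-2018$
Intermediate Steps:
$p{\left(k,F \right)} = -65 + k$ ($p{\left(k,F \right)} = k - 65 = -65 + k$)
$p{\left(M,170 \right)} + V = \left(-65 - 115\right) - 1838 = -180 - 1838 = -2018$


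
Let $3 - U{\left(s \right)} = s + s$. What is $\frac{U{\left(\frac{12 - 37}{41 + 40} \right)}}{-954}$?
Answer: $- \frac{293}{77274} \approx -0.0037917$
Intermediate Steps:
$U{\left(s \right)} = 3 - 2 s$ ($U{\left(s \right)} = 3 - \left(s + s\right) = 3 - 2 s$)
$\frac{U{\left(\frac{12 - 37}{41 + 40} \right)}}{-954} = \frac{3 - 2 \frac{12 - 37}{41 + 40}}{-954} = \left(3 - 2 \left(- \frac{25}{81}\right)\right) \left(- \frac{1}{954}\right) = \left(3 - 2 \left(\left(-25\right) \frac{1}{81}\right)\right) \left(- \frac{1}{954}\right) = \left(3 - - \frac{50}{81}\right) \left(- \frac{1}{954}\right) = \left(3 + \frac{50}{81}\right) \left(- \frac{1}{954}\right) = \frac{293}{81} \left(- \frac{1}{954}\right) = - \frac{293}{77274}$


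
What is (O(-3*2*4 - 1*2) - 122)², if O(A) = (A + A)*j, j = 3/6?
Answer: 21904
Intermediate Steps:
j = ½ (j = (⅙)*3 = ½ ≈ 0.50000)
O(A) = A (O(A) = (A + A)*(½) = (2*A)*(½) = A)
(O(-3*2*4 - 1*2) - 122)² = ((-3*2*4 - 1*2) - 122)² = ((-6*4 - 2) - 122)² = ((-24 - 2) - 122)² = (-26 - 122)² = (-148)² = 21904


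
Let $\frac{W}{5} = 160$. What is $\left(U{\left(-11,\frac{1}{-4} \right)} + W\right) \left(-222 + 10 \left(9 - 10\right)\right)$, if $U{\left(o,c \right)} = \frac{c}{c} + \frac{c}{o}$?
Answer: $- \frac{2044210}{11} \approx -1.8584 \cdot 10^{5}$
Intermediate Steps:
$U{\left(o,c \right)} = 1 + \frac{c}{o}$
$W = 800$ ($W = 5 \cdot 160 = 800$)
$\left(U{\left(-11,\frac{1}{-4} \right)} + W\right) \left(-222 + 10 \left(9 - 10\right)\right) = \left(\frac{\frac{1}{-4} - 11}{-11} + 800\right) \left(-222 + 10 \left(9 - 10\right)\right) = \left(- \frac{- \frac{1}{4} - 11}{11} + 800\right) \left(-222 + 10 \left(-1\right)\right) = \left(\left(- \frac{1}{11}\right) \left(- \frac{45}{4}\right) + 800\right) \left(-222 - 10\right) = \left(\frac{45}{44} + 800\right) \left(-232\right) = \frac{35245}{44} \left(-232\right) = - \frac{2044210}{11}$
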